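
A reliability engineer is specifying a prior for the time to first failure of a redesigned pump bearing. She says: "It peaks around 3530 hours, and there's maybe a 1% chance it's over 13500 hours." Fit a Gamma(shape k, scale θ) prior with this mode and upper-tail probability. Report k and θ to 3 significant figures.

k ≈ 3.35, θ ≈ 1500

Gamma(k,θ) with k>1 has mode (k−1)θ, so θ = 3530/(k−1).
Need P(X < 13500) = 0.99 with θ tied to k this way. Start at k = 2, θ = 3530: P(X<13500) ≈ 0.895.
Too low — raise k to concentrate. Iterating converges to k ≈ 3.35.
Then θ = 3530/(3.35−1) ≈ 1500.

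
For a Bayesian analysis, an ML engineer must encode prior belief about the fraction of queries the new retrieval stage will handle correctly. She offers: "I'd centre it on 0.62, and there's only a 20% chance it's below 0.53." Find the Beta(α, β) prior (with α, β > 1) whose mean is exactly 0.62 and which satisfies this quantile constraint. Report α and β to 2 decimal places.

α ≈ 12.50, β ≈ 7.66

With mean 0.62 fixed, write α = 0.62s, β = 0.38s where s = α+β.
Need P(θ < 0.53) = 0.2 under Beta(0.62s, 0.38s). Normal approximation: (q−m)/√(m(1−m)/s) ≈ z_{0.2} = -0.842, so s ≈ 0.62·0.38·(-0.842)²/(0.53−0.62)² = 20.6.
At s = 20.6: P(θ<0.53) ≈ 0.198. Adjusting to match 0.2 gives s ≈ 20.17.
So α = 0.62·20.17 ≈ 12.50, β = 0.38·20.17 ≈ 7.66.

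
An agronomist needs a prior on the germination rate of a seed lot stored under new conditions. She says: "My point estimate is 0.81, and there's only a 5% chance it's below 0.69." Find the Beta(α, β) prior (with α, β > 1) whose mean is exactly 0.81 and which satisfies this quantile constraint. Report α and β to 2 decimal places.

α ≈ 27.02, β ≈ 6.34

With mean 0.81 fixed, write α = 0.81s, β = 0.19s where s = α+β.
Need P(θ < 0.69) = 0.05 under Beta(0.81s, 0.19s). Normal approximation: (q−m)/√(m(1−m)/s) ≈ z_{0.05} = -1.64, so s ≈ 0.81·0.19·(-1.64)²/(0.69−0.81)² = 28.9.
At s = 28.9: P(θ<0.69) ≈ 0.061. Adjusting to match 0.05 gives s ≈ 33.36.
So α = 0.81·33.36 ≈ 27.02, β = 0.19·33.36 ≈ 6.34.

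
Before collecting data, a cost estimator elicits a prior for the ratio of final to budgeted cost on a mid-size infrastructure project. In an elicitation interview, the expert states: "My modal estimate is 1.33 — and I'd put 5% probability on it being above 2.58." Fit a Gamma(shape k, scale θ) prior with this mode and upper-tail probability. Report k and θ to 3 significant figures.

Gamma(k,θ) with k>1 has mode (k−1)θ, so θ = 1.33/(k−1).
Need P(X < 2.58) = 0.95 with θ tied to k this way. Start at k = 2, θ = 1.33: P(X<2.58) ≈ 0.577.
Too low — raise k to concentrate. Iterating converges to k ≈ 7.32.
Then θ = 1.33/(7.32−1) ≈ 0.21.

k ≈ 7.32, θ ≈ 0.21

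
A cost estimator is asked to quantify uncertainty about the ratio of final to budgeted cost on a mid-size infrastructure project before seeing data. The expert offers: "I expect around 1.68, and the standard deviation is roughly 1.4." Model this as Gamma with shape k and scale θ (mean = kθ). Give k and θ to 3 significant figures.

For Gamma(k, scale θ): mean = kθ, variance = kθ², so CV = 1/√k.
CV = SD/mean = 1.4/1.68 = 0.8333, hence k = 1/CV² = 1.44.
Then θ = mean/k = 1.68/1.44 = 1.17.

k ≈ 1.44, θ ≈ 1.17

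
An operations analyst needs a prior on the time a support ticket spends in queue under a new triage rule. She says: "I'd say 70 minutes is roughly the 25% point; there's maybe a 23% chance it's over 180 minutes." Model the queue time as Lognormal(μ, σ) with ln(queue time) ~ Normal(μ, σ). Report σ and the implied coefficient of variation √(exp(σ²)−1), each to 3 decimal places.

If T ~ Lognormal(μ,σ) then ln T ~ Normal(μ,σ), so the p-quantile of ln T is μ + z_p·σ.
ln(70) = 4.248 and ln(180) = 5.193; z_{0.25} = -0.6745, z_{0.77} = 0.7388.
σ = (5.193 − 4.248)/(0.7388 − (-0.6745)) = 0.668.
μ = 4.248 − (-0.6745)·0.668 = 4.699.
CV = √(exp(σ²)−1) = √(exp(0.4466)−1) = 0.750.

σ ≈ 0.668, CV ≈ 0.750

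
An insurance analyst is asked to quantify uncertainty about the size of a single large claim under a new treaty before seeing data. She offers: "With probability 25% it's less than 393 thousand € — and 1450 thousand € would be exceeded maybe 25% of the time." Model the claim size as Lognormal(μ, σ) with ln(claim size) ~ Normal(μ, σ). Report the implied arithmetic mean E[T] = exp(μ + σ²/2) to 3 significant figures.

If T ~ Lognormal(μ,σ) then ln T ~ Normal(μ,σ), so the p-quantile of ln T is μ + z_p·σ.
ln(393) = 5.974 and ln(1450) = 7.279; z_{0.25} = -0.6745, z_{0.75} = 0.6745.
σ = (7.279 − 5.974)/(0.6745 − (-0.6745)) = 0.968.
μ = 5.974 − (-0.6745)·0.968 = 6.627.
E[T] = exp(μ + σ²/2) = exp(6.627 + 0.4683) = 1210 thousand €.

E[T] ≈ 1210 thousand €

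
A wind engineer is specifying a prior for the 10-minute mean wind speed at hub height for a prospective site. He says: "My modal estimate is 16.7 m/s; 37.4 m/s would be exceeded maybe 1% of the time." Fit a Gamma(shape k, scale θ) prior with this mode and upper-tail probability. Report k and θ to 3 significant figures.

k ≈ 8.39, θ ≈ 2.26

Gamma(k,θ) with k>1 has mode (k−1)θ, so θ = 16.7/(k−1).
Need P(X < 37.4) = 0.99 with θ tied to k this way. Start at k = 2, θ = 16.7: P(X<37.4) ≈ 0.655.
Too low — raise k to concentrate. Iterating converges to k ≈ 8.39.
Then θ = 16.7/(8.39−1) ≈ 2.26.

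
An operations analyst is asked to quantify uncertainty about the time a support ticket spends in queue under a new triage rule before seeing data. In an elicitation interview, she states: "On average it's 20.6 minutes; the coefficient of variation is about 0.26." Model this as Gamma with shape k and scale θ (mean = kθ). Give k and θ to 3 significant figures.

k ≈ 14.8, θ ≈ 1.39

For Gamma(k, scale θ): mean = kθ, variance = kθ², so CV = 1/√k.
CV = 0.26, hence k = 1/CV² = 14.8.
Then θ = mean/k = 20.6/14.8 = 1.39.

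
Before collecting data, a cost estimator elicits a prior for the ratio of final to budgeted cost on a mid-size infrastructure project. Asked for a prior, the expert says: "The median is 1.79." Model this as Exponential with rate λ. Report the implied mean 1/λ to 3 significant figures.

mean ≈ 2.58

Exponential median = ln 2 / λ, so λ = ln 2 / 1.79 = 0.387.
Mean = 1/λ = 2.58.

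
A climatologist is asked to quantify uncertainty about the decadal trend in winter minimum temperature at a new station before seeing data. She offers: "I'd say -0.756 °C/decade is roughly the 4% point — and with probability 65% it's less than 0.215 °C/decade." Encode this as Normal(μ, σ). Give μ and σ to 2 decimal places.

The p-quantile of Normal(μ,σ) is μ + z_p·σ, with z_{0.04} = -1.751 and z_{0.65} = 0.3853.
Eliminate σ: μ = (z₂·x₁ − z₁·x₂)/(z₂ − z₁) = (0.3853·-0.756 − (-1.751)·0.215)/2.136 = 0.04.
Then σ = (x₂ − x₁)/(z₂ − z₁) = (0.215 − -0.756)/2.136 = 0.45.

μ = 0.04, σ = 0.45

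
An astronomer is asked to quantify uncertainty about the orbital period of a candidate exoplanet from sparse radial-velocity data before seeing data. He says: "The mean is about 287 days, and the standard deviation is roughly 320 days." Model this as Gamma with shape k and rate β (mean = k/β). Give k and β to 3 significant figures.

k ≈ 0.804, β ≈ 0.0028

For Gamma(k, rate β): mean = k/β, variance = k/β², so CV = 1/√k.
CV = SD/mean = 320/287 = 1.115, hence k = 1/CV² = 0.804.
Then β = k/mean = 0.804/287 = 0.0028.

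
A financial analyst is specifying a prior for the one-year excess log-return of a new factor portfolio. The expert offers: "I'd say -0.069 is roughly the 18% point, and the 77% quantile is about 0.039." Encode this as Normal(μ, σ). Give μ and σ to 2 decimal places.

For Normal(μ,σ), the p-quantile is μ + z_p·σ. Here z_{0.18} = -0.9154, z_{0.77} = 0.7388.
So -0.069 = μ − 0.9154σ and 0.039 = μ + 0.7388σ.
Subtracting: σ = (0.039 − -0.069)/(0.7388 − (-0.9154)) = 0.07.
Then μ = -0.069 − (-0.9154)·0.07 = -0.01.

μ = -0.01, σ = 0.07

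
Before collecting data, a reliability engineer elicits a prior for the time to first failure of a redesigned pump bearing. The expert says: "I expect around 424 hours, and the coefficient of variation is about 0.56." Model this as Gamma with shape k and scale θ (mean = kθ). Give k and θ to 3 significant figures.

k ≈ 3.19, θ ≈ 133

For Gamma(k, scale θ): mean = kθ, variance = kθ², so CV = 1/√k.
CV = 0.56, hence k = 1/CV² = 3.19.
Then θ = mean/k = 424/3.19 = 133.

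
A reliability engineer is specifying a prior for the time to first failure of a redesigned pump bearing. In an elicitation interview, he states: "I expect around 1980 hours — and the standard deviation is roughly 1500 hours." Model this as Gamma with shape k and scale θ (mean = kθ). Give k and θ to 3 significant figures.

k ≈ 1.74, θ ≈ 1140

For Gamma(k, scale θ): mean = kθ, variance = kθ², so CV = 1/√k.
CV = SD/mean = 1500/1980 = 0.7576, hence k = 1/CV² = 1.74.
Then θ = mean/k = 1980/1.74 = 1140.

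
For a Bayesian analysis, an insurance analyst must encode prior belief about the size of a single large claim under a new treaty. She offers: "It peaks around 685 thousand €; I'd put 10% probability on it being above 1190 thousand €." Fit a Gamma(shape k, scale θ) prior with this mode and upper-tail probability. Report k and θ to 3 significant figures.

k ≈ 7.22, θ ≈ 110

Gamma(k,θ) with k>1 has mode (k−1)θ, so θ = 685/(k−1).
Need P(X < 1190) = 0.9 with θ tied to k this way. Start at k = 2, θ = 685: P(X<1190) ≈ 0.518.
Too low — raise k to concentrate. Iterating converges to k ≈ 7.22.
Then θ = 685/(7.22−1) ≈ 110.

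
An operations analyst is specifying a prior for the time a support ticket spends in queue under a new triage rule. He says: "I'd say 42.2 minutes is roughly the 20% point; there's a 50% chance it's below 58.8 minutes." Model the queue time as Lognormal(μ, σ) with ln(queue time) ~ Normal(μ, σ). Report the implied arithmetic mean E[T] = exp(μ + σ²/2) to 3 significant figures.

If T ~ Lognormal(μ,σ) then ln T ~ Normal(μ,σ), so the p-quantile of ln T is μ + z_p·σ.
ln(42.2) = 3.742 and ln(58.8) = 4.074; z_{0.2} = -0.8416, z_{0.5} = 0.
σ = (4.074 − 3.742)/(0 − (-0.8416)) = 0.394.
μ = 3.742 − (-0.8416)·0.394 = 4.074.
E[T] = exp(μ + σ²/2) = exp(4.074 + 0.0777) = 63.5 minutes.

E[T] ≈ 63.5 minutes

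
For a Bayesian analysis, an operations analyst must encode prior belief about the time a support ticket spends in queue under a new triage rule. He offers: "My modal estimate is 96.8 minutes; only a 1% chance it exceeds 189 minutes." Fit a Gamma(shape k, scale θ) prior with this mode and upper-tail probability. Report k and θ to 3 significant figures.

k ≈ 12, θ ≈ 8.78

Gamma(k,θ) with k>1 has mode (k−1)θ, so θ = 96.8/(k−1).
Need P(X < 189) = 0.99 with θ tied to k this way. Start at k = 2, θ = 96.8: P(X<189) ≈ 0.581.
Too low — raise k to concentrate. Iterating converges to k ≈ 12.
Then θ = 96.8/(12−1) ≈ 8.78.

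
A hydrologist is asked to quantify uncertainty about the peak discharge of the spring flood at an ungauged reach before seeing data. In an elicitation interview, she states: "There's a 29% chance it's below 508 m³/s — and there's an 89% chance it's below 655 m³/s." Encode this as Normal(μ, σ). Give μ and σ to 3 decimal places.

The p-quantile of Normal(μ,σ) is μ + z_p·σ, with z_{0.29} = -0.5534 and z_{0.89} = 1.227.
Eliminate σ: μ = (z₂·x₁ − z₁·x₂)/(z₂ − z₁) = (1.227·508 − (-0.5534)·655)/1.78 = 553.703.
Then σ = (x₂ − x₁)/(z₂ − z₁) = (655 − 508)/1.78 = 82.588.

μ = 553.703, σ = 82.588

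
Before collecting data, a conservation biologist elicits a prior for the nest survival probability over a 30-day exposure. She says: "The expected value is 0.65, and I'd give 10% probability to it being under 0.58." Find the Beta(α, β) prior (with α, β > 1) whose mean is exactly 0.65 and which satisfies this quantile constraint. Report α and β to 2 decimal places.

With mean 0.65 fixed, write α = 0.65s, β = 0.35s where s = α+β.
Need P(θ < 0.58) = 0.1 under Beta(0.65s, 0.35s). Normal approximation: (q−m)/√(m(1−m)/s) ≈ z_{0.1} = -1.28, so s ≈ 0.65·0.35·(-1.28)²/(0.58−0.65)² = 76.3.
At s = 76.3: P(θ<0.58) ≈ 0.102. Adjusting to match 0.1 gives s ≈ 77.68.
So α = 0.65·77.68 ≈ 50.49, β = 0.35·77.68 ≈ 27.19.

α ≈ 50.49, β ≈ 27.19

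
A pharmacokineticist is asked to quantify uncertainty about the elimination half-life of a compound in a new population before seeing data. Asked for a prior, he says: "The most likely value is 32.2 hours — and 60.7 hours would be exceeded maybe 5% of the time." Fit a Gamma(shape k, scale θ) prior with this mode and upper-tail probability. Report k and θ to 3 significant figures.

Gamma(k,θ) with k>1 has mode (k−1)θ, so θ = 32.2/(k−1).
Need P(X < 60.7) = 0.95 with θ tied to k this way. Start at k = 2, θ = 32.2: P(X<60.7) ≈ 0.562.
Too low — raise k to concentrate. Iterating converges to k ≈ 7.92.
Then θ = 32.2/(7.92−1) ≈ 4.65.

k ≈ 7.92, θ ≈ 4.65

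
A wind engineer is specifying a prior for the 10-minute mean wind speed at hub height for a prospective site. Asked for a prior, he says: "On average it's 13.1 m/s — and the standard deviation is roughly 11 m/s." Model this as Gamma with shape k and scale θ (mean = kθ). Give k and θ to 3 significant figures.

For Gamma(k, scale θ): mean = kθ, variance = kθ², so CV = 1/√k.
CV = SD/mean = 11/13.1 = 0.8397, hence k = 1/CV² = 1.42.
Then θ = mean/k = 13.1/1.42 = 9.24.

k ≈ 1.42, θ ≈ 9.24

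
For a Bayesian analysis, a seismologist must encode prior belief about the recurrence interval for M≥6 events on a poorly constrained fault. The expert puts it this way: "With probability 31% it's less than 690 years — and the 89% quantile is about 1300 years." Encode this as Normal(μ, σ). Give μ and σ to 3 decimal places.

The p-quantile of Normal(μ,σ) is μ + z_p·σ, with z_{0.31} = -0.4959 and z_{0.89} = 1.227.
Eliminate σ: μ = (z₂·x₁ − z₁·x₂)/(z₂ − z₁) = (1.227·690 − (-0.4959)·1300)/1.722 = 865.611.
Then σ = (x₂ − x₁)/(z₂ − z₁) = (1300 − 690)/1.722 = 354.161.

μ = 865.611, σ = 354.161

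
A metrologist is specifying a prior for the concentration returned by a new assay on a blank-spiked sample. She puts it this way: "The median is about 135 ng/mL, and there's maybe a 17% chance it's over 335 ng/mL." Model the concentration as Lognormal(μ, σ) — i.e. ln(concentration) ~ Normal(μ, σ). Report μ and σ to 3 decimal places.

If T ~ Lognormal(μ,σ) then ln T ~ Normal(μ,σ), so the p-quantile of ln T is μ + z_p·σ.
ln(135) = 4.905 and ln(335) = 5.814; z_{0.5} = 0, z_{0.83} = 0.9542.
σ = (5.814 − 4.905)/(0.9542 − (0)) = 0.953.
μ = 4.905 − (0)·0.953 = 4.905.

μ ≈ 4.905, σ ≈ 0.953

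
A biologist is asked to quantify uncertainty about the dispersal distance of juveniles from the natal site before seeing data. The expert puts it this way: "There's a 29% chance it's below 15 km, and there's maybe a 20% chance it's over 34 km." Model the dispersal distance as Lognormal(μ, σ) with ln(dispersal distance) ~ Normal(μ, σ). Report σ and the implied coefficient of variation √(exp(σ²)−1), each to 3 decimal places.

If T ~ Lognormal(μ,σ) then ln T ~ Normal(μ,σ), so the p-quantile of ln T is μ + z_p·σ.
ln(15) = 2.708 and ln(34) = 3.526; z_{0.29} = -0.5534, z_{0.8} = 0.8416.
σ = (3.526 − 2.708)/(0.8416 − (-0.5534)) = 0.587.
μ = 2.708 − (-0.5534)·0.587 = 3.033.
CV = √(exp(σ²)−1) = √(exp(0.3441)−1) = 0.641.

σ ≈ 0.587, CV ≈ 0.641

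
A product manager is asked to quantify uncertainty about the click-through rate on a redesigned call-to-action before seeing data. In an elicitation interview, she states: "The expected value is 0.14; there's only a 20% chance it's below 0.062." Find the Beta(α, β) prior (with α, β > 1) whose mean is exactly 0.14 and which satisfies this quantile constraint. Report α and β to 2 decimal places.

α ≈ 1.97, β ≈ 12.12

With mean 0.14 fixed, write α = 0.14s, β = 0.86s where s = α+β.
Need P(θ < 0.062) = 0.2 under Beta(0.14s, 0.86s). Normal approximation: (q−m)/√(m(1−m)/s) ≈ z_{0.2} = -0.842, so s ≈ 0.14·0.86·(-0.842)²/(0.062−0.14)² = 14.0.
At s = 14.0: P(θ<0.062) ≈ 0.201. Adjusting to match 0.2 gives s ≈ 14.09.
So α = 0.14·14.09 ≈ 1.97, β = 0.86·14.09 ≈ 12.12.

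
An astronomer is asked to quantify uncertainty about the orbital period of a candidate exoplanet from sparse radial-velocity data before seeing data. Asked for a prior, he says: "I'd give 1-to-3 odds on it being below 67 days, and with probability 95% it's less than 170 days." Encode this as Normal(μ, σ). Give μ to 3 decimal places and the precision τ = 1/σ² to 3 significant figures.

μ = 96.953, τ = 0.000507

The p-quantile of Normal(μ,σ) is μ + z_p·σ, with z_{0.25} = -0.6745 and z_{0.95} = 1.645.
Eliminate σ: μ = (z₂·x₁ − z₁·x₂)/(z₂ − z₁) = (1.645·67 − (-0.6745)·170)/2.319 = 96.953.
Then σ = (x₂ − x₁)/(z₂ − z₁) = (170 − 67)/2.319 = 44.409.
Precision τ = 1/σ² = 1/44.41² = 0.000507.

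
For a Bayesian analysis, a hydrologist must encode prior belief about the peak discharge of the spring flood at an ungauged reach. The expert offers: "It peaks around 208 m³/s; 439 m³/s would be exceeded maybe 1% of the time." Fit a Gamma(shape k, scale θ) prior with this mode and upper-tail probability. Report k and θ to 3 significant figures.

Gamma(k,θ) with k>1 has mode (k−1)θ, so θ = 208/(k−1).
Need P(X < 439) = 0.99 with θ tied to k this way. Start at k = 2, θ = 208: P(X<439) ≈ 0.623.
Too low — raise k to concentrate. Iterating converges to k ≈ 9.71.
Then θ = 208/(9.71−1) ≈ 23.9.

k ≈ 9.71, θ ≈ 23.9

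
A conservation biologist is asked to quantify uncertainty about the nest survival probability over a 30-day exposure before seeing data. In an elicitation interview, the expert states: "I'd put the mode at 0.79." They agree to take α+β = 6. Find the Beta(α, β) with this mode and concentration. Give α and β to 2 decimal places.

α = 4.16, β = 1.84

For α,β > 1 the Beta mode is (α−1)/(α+β−2). With α+β = 6, the mode is (α−1)/4.
Set (α−1)/4 = 0.79 → α = 1 + 0.79·4 = 4.16.
β = 6 − α = 1.84.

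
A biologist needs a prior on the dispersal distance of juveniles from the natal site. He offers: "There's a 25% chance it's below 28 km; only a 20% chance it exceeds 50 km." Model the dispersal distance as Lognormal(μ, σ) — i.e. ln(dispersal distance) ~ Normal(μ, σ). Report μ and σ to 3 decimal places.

μ ≈ 3.590, σ ≈ 0.382

If T ~ Lognormal(μ,σ) then ln T ~ Normal(μ,σ), so the p-quantile of ln T is μ + z_p·σ.
ln(28) = 3.332 and ln(50) = 3.912; z_{0.25} = -0.6745, z_{0.8} = 0.8416.
σ = (3.912 − 3.332)/(0.8416 − (-0.6745)) = 0.382.
μ = 3.332 − (-0.6745)·0.382 = 3.590.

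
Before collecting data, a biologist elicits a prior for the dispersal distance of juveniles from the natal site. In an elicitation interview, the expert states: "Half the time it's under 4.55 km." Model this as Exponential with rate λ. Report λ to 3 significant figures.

Exponential median = ln 2 / λ, so λ = ln 2 / 4.55 = 0.152.

λ ≈ 0.152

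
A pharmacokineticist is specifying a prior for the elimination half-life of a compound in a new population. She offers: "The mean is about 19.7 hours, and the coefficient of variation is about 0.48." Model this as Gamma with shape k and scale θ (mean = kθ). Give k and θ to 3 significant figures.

k ≈ 4.34, θ ≈ 4.54

For Gamma(k, scale θ): mean = kθ, variance = kθ², so CV = 1/√k.
CV = 0.48, hence k = 1/CV² = 4.34.
Then θ = mean/k = 19.7/4.34 = 4.54.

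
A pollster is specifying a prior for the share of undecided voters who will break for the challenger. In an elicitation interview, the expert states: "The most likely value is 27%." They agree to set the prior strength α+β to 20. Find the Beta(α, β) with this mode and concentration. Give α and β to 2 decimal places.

α = 5.86, β = 14.14

For α,β > 1 the Beta mode is (α−1)/(α+β−2). With α+β = 20, the mode is (α−1)/18.
Set (α−1)/18 = 0.27 → α = 1 + 0.27·18 = 5.86.
β = 20 − α = 14.14.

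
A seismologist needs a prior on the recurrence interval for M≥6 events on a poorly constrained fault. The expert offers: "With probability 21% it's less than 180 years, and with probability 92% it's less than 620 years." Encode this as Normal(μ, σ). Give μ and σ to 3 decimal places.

The p-quantile of Normal(μ,σ) is μ + z_p·σ, with z_{0.21} = -0.8064 and z_{0.92} = 1.405.
Eliminate σ: μ = (z₂·x₁ − z₁·x₂)/(z₂ − z₁) = (1.405·180 − (-0.8064)·620)/2.211 = 340.446.
Then σ = (x₂ − x₁)/(z₂ − z₁) = (620 − 180)/2.211 = 198.961.

μ = 340.446, σ = 198.961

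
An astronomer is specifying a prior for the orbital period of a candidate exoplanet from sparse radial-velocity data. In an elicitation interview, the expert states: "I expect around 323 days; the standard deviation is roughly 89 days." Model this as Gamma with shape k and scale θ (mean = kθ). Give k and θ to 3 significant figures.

For Gamma(k, scale θ): mean = kθ, variance = kθ², so CV = 1/√k.
CV = SD/mean = 89/323 = 0.2755, hence k = 1/CV² = 13.2.
Then θ = mean/k = 323/13.2 = 24.5.

k ≈ 13.2, θ ≈ 24.5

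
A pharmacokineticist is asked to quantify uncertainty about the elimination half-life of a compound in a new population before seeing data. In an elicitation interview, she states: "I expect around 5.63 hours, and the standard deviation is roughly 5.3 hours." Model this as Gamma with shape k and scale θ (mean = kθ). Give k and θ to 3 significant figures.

k ≈ 1.13, θ ≈ 4.99

For Gamma(k, scale θ): mean = kθ, variance = kθ², so CV = 1/√k.
CV = SD/mean = 5.3/5.63 = 0.9414, hence k = 1/CV² = 1.13.
Then θ = mean/k = 5.63/1.13 = 4.99.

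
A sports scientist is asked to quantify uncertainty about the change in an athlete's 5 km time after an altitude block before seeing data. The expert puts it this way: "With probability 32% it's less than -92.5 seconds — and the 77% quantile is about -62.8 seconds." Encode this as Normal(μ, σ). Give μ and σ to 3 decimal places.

μ = -80.987, σ = 24.616

The p-quantile of Normal(μ,σ) is μ + z_p·σ, with z_{0.32} = -0.4677 and z_{0.77} = 0.7388.
Eliminate σ: μ = (z₂·x₁ − z₁·x₂)/(z₂ − z₁) = (0.7388·-92.5 − (-0.4677)·-62.8)/1.207 = -80.987.
Then σ = (x₂ − x₁)/(z₂ − z₁) = (-62.8 − -92.5)/1.207 = 24.616.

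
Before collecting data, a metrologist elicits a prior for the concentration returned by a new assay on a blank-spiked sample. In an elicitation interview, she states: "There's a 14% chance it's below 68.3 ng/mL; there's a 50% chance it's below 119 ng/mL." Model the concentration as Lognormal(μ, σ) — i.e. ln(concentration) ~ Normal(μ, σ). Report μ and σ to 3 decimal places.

μ ≈ 4.779, σ ≈ 0.514

If T ~ Lognormal(μ,σ) then ln T ~ Normal(μ,σ), so the p-quantile of ln T is μ + z_p·σ.
ln(68.3) = 4.224 and ln(119) = 4.779; z_{0.14} = -1.08, z_{0.5} = 0.
σ = (4.779 − 4.224)/(0 − (-1.08)) = 0.514.
μ = 4.224 − (-1.08)·0.514 = 4.779.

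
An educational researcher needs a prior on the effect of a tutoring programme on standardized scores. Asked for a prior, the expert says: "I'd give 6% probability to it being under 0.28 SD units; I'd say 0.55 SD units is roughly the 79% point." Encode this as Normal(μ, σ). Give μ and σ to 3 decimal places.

The p-quantile of Normal(μ,σ) is μ + z_p·σ, with z_{0.06} = -1.555 and z_{0.79} = 0.8064.
Eliminate σ: μ = (z₂·x₁ − z₁·x₂)/(z₂ − z₁) = (0.8064·0.28 − (-1.555)·0.55)/2.361 = 0.458.
Then σ = (x₂ − x₁)/(z₂ − z₁) = (0.55 − 0.28)/2.361 = 0.114.

μ = 0.458, σ = 0.114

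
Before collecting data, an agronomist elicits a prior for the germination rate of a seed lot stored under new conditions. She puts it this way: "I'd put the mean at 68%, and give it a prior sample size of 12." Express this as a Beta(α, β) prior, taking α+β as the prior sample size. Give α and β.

Under the effective-sample-size interpretation, Beta(α, β) has prior mean α/(α+β) and prior sample size α+β.
So α+β = 12 and α/(α+β) = 0.68, giving α = 0.68·12 = 8.16 and β = 12 − 8.16 = 3.84.

α = 8.16, β = 3.84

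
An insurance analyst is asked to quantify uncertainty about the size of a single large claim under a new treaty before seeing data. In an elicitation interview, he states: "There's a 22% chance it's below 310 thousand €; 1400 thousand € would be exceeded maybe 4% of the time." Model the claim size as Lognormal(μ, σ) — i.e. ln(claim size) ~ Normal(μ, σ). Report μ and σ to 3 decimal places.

If T ~ Lognormal(μ,σ) then ln T ~ Normal(μ,σ), so the p-quantile of ln T is μ + z_p·σ.
ln(310) = 5.737 and ln(1400) = 7.244; z_{0.22} = -0.7722, z_{0.96} = 1.751.
σ = (7.244 − 5.737)/(1.751 − (-0.7722)) = 0.598.
μ = 5.737 − (-0.7722)·0.598 = 6.198.

μ ≈ 6.198, σ ≈ 0.598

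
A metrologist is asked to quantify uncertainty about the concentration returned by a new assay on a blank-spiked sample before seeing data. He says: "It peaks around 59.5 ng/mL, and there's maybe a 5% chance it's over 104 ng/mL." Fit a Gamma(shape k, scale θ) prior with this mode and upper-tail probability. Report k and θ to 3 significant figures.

Gamma(k,θ) with k>1 has mode (k−1)θ, so θ = 59.5/(k−1).
Need P(X < 104) = 0.95 with θ tied to k this way. Start at k = 2, θ = 59.5: P(X<104) ≈ 0.521.
Too low — raise k to concentrate. Iterating converges to k ≈ 9.95.
Then θ = 59.5/(9.95−1) ≈ 6.65.

k ≈ 9.95, θ ≈ 6.65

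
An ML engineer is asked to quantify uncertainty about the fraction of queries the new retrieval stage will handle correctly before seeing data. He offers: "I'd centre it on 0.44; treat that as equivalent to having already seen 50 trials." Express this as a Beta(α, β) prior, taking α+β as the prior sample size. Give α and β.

α = 22, β = 28

Under the effective-sample-size interpretation, Beta(α, β) has prior mean α/(α+β) and prior sample size α+β.
So α+β = 50 and α/(α+β) = 0.44, giving α = 0.44·50 = 22 and β = 50 − 22 = 28.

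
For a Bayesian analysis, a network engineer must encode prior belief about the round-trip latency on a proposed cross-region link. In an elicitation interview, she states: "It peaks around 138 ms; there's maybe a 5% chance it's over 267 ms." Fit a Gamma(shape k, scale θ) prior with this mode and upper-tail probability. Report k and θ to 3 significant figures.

k ≈ 7.38, θ ≈ 21.6

Gamma(k,θ) with k>1 has mode (k−1)θ, so θ = 138/(k−1).
Need P(X < 267) = 0.95 with θ tied to k this way. Start at k = 2, θ = 138: P(X<267) ≈ 0.576.
Too low — raise k to concentrate. Iterating converges to k ≈ 7.38.
Then θ = 138/(7.38−1) ≈ 21.6.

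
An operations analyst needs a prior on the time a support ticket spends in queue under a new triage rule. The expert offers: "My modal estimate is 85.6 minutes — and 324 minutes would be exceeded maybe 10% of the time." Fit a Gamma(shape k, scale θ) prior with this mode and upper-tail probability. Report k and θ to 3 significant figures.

Gamma(k,θ) with k>1 has mode (k−1)θ, so θ = 85.6/(k−1).
Need P(X < 324) = 0.9 with θ tied to k this way. Start at k = 2, θ = 85.6: P(X<324) ≈ 0.891.
Too low — raise k to concentrate. Iterating converges to k ≈ 2.05.
Then θ = 85.6/(2.05−1) ≈ 81.9.

k ≈ 2.05, θ ≈ 81.9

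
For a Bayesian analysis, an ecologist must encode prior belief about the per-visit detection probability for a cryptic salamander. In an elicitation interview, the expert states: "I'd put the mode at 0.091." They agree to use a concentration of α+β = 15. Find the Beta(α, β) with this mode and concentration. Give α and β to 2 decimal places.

α = 2.18, β = 12.82

For α,β > 1 the Beta mode is (α−1)/(α+β−2). With α+β = 15, the mode is (α−1)/13.
Set (α−1)/13 = 0.091 → α = 1 + 0.091·13 = 2.18.
β = 15 − α = 12.82.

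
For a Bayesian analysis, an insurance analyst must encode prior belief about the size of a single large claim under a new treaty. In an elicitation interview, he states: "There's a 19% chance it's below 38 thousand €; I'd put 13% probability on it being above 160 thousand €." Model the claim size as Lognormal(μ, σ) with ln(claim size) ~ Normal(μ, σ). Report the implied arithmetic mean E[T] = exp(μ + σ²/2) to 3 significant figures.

E[T] ≈ 92.2 thousand €

If T ~ Lognormal(μ,σ) then ln T ~ Normal(μ,σ), so the p-quantile of ln T is μ + z_p·σ.
ln(38) = 3.638 and ln(160) = 5.075; z_{0.19} = -0.8779, z_{0.87} = 1.126.
σ = (5.075 − 3.638)/(1.126 − (-0.8779)) = 0.717.
μ = 3.638 − (-0.8779)·0.717 = 4.267.
E[T] = exp(μ + σ²/2) = exp(4.267 + 0.2572) = 92.2 thousand €.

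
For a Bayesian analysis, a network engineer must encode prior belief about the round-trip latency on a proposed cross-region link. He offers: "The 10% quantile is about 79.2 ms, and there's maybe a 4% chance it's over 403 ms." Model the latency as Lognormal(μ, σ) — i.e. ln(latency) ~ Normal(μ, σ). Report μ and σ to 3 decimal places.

μ ≈ 5.060, σ ≈ 0.537

If T ~ Lognormal(μ,σ) then ln T ~ Normal(μ,σ), so the p-quantile of ln T is μ + z_p·σ.
ln(79.2) = 4.372 and ln(403) = 5.999; z_{0.1} = -1.282, z_{0.96} = 1.751.
σ = (5.999 − 4.372)/(1.751 − (-1.282)) = 0.537.
μ = 4.372 − (-1.282)·0.537 = 5.060.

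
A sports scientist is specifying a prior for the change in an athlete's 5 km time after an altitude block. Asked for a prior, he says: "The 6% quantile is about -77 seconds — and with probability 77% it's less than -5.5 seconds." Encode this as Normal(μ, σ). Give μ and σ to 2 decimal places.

The p-quantile of Normal(μ,σ) is μ + z_p·σ, with z_{0.06} = -1.555 and z_{0.77} = 0.7388.
Eliminate σ: μ = (z₂·x₁ − z₁·x₂)/(z₂ − z₁) = (0.7388·-77 − (-1.555)·-5.5)/2.294 = -28.53.
Then σ = (x₂ − x₁)/(z₂ − z₁) = (-5.5 − -77)/2.294 = 31.17.

μ = -28.53, σ = 31.17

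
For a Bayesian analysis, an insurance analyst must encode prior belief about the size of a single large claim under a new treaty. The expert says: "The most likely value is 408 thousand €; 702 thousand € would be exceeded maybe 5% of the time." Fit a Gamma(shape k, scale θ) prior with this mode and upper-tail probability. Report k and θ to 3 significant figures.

Gamma(k,θ) with k>1 has mode (k−1)θ, so θ = 408/(k−1).
Need P(X < 702) = 0.95 with θ tied to k this way. Start at k = 2, θ = 408: P(X<702) ≈ 0.513.
Too low — raise k to concentrate. Iterating converges to k ≈ 10.5.
Then θ = 408/(10.5−1) ≈ 43.

k ≈ 10.5, θ ≈ 43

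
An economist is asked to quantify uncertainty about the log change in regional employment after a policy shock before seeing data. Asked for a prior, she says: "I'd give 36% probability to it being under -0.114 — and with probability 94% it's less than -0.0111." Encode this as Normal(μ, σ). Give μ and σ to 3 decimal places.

For Normal(μ,σ), the p-quantile is μ + z_p·σ. Here z_{0.36} = -0.3585, z_{0.94} = 1.555.
So -0.114 = μ − 0.3585σ and -0.0111 = μ + 1.555σ.
Subtracting: σ = (-0.0111 − -0.114)/(1.555 − (-0.3585)) = 0.054.
Then μ = -0.114 − (-0.3585)·0.054 = -0.095.

μ = -0.095, σ = 0.054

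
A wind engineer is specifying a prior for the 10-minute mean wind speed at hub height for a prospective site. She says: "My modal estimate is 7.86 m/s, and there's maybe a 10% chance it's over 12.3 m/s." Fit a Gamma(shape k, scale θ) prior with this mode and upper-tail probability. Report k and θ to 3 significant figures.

k ≈ 10.3, θ ≈ 0.842

Gamma(k,θ) with k>1 has mode (k−1)θ, so θ = 7.86/(k−1).
Need P(X < 12.3) = 0.9 with θ tied to k this way. Start at k = 2, θ = 7.86: P(X<12.3) ≈ 0.464.
Too low — raise k to concentrate. Iterating converges to k ≈ 10.3.
Then θ = 7.86/(10.3−1) ≈ 0.842.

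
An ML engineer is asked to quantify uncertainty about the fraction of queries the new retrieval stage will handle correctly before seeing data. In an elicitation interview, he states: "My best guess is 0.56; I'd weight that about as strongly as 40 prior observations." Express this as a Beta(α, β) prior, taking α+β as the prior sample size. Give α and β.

α = 22.4, β = 17.6

Under the effective-sample-size interpretation, Beta(α, β) has prior mean α/(α+β) and prior sample size α+β.
So α+β = 40 and α/(α+β) = 0.56, giving α = 0.56·40 = 22.4 and β = 40 − 22.4 = 17.6.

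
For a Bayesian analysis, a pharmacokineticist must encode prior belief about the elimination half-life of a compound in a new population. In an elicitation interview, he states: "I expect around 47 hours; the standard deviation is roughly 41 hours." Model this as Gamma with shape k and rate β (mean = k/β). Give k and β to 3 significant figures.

k ≈ 1.31, β ≈ 0.028

For Gamma(k, rate β): mean = k/β, variance = k/β², so CV = 1/√k.
CV = SD/mean = 41/47 = 0.8723, hence k = 1/CV² = 1.31.
Then β = k/mean = 1.31/47 = 0.028.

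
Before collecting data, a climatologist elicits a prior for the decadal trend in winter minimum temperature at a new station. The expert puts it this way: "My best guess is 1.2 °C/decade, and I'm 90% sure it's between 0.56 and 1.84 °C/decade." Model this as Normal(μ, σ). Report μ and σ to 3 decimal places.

A symmetric 90% interval runs μ ± z·σ with z = 1.645.
Half-width = 0.64, so σ = 0.64/1.645 = 0.389.
μ is the stated best guess, 1.200.

μ = 1.200, σ = 0.389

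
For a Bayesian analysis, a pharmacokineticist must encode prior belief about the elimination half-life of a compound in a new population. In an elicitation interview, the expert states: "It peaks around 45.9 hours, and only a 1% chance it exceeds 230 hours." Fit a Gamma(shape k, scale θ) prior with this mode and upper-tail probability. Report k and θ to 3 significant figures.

Gamma(k,θ) with k>1 has mode (k−1)θ, so θ = 45.9/(k−1).
Need P(X < 230) = 0.99 with θ tied to k this way. Start at k = 2, θ = 45.9: P(X<230) ≈ 0.960.
Too low — raise k to concentrate. Iterating converges to k ≈ 2.51.
Then θ = 45.9/(2.51−1) ≈ 30.4.

k ≈ 2.51, θ ≈ 30.4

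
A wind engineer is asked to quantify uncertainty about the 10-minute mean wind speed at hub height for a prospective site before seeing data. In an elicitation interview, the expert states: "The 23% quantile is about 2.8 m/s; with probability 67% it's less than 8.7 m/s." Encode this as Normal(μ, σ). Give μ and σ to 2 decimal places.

μ = 6.50, σ = 5.01

For Normal(μ,σ), the p-quantile is μ + z_p·σ. Here z_{0.23} = -0.7388, z_{0.67} = 0.4399.
So 2.8 = μ − 0.7388σ and 8.7 = μ + 0.4399σ.
Subtracting: σ = (8.7 − 2.8)/(0.4399 − (-0.7388)) = 5.01.
Then μ = 2.8 − (-0.7388)·5.01 = 6.50.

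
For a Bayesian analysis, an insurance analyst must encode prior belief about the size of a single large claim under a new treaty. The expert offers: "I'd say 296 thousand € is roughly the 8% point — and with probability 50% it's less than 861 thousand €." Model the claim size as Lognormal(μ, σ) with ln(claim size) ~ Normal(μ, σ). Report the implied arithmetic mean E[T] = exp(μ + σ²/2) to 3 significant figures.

E[T] ≈ 1150 thousand €

If T ~ Lognormal(μ,σ) then ln T ~ Normal(μ,σ), so the p-quantile of ln T is μ + z_p·σ.
ln(296) = 5.69 and ln(861) = 6.758; z_{0.08} = -1.405, z_{0.5} = 0.
σ = (6.758 − 5.69)/(0 − (-1.405)) = 0.760.
μ = 5.69 − (-1.405)·0.760 = 6.758.
E[T] = exp(μ + σ²/2) = exp(6.758 + 0.2887) = 1150 thousand €.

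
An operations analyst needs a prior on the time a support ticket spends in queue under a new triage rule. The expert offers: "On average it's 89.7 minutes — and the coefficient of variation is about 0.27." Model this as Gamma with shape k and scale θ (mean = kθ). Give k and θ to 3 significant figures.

k ≈ 13.7, θ ≈ 6.54

For Gamma(k, scale θ): mean = kθ, variance = kθ², so CV = 1/√k.
CV = 0.27, hence k = 1/CV² = 13.7.
Then θ = mean/k = 89.7/13.7 = 6.54.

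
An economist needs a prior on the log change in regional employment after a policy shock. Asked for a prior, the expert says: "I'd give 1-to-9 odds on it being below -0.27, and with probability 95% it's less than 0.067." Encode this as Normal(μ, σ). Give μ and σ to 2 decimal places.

For Normal(μ,σ), the p-quantile is μ + z_p·σ. Here z_{0.1} = -1.282, z_{0.95} = 1.645.
So -0.27 = μ − 1.282σ and 0.067 = μ + 1.645σ.
Subtracting: σ = (0.067 − -0.27)/(1.645 − (-1.282)) = 0.12.
Then μ = -0.27 − (-1.282)·0.12 = -0.12.

μ = -0.12, σ = 0.12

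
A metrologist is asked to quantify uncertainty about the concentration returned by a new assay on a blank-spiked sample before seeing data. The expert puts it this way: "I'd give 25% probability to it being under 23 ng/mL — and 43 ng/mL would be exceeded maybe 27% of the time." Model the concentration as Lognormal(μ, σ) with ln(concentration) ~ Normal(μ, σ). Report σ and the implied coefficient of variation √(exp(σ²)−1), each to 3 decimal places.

If T ~ Lognormal(μ,σ) then ln T ~ Normal(μ,σ), so the p-quantile of ln T is μ + z_p·σ.
ln(23) = 3.135 and ln(43) = 3.761; z_{0.25} = -0.6745, z_{0.73} = 0.6128.
σ = (3.761 − 3.135)/(0.6128 − (-0.6745)) = 0.486.
μ = 3.135 − (-0.6745)·0.486 = 3.463.
CV = √(exp(σ²)−1) = √(exp(0.2363)−1) = 0.516.

σ ≈ 0.486, CV ≈ 0.516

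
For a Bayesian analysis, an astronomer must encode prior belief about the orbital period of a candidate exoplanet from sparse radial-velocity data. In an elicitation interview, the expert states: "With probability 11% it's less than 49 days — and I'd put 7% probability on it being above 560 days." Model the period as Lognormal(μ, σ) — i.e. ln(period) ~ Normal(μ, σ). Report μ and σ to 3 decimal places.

If T ~ Lognormal(μ,σ) then ln T ~ Normal(μ,σ), so the p-quantile of ln T is μ + z_p·σ.
ln(49) = 3.892 and ln(560) = 6.328; z_{0.11} = -1.227, z_{0.93} = 1.476.
σ = (6.328 − 3.892)/(1.476 − (-1.227)) = 0.901.
μ = 3.892 − (-1.227)·0.901 = 4.998.

μ ≈ 4.998, σ ≈ 0.901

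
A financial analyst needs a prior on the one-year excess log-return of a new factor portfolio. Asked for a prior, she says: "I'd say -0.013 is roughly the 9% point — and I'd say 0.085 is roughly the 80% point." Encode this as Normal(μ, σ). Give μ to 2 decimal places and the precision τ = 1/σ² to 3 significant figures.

The p-quantile of Normal(μ,σ) is μ + z_p·σ, with z_{0.09} = -1.341 and z_{0.8} = 0.8416.
Eliminate σ: μ = (z₂·x₁ − z₁·x₂)/(z₂ − z₁) = (0.8416·-0.013 − (-1.341)·0.085)/2.182 = 0.05.
Then σ = (x₂ − x₁)/(z₂ − z₁) = (0.085 − -0.013)/2.182 = 0.04.
Precision τ = 1/σ² = 1/0.04491² = 496.

μ = 0.05, τ = 496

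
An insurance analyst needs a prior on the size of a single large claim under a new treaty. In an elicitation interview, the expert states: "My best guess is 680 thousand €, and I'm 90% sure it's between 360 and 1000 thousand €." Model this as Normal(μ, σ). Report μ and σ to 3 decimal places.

A symmetric 90% interval runs μ ± z·σ with z = 1.645.
Half-width = 320, so σ = 320/1.645 = 194.546.
μ is the stated best guess, 680.000.

μ = 680.000, σ = 194.546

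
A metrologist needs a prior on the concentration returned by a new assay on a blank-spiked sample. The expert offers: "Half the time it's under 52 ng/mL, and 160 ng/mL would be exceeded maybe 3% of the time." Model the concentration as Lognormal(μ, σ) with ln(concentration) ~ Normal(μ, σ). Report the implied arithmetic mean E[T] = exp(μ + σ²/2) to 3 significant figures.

If T ~ Lognormal(μ,σ) then ln T ~ Normal(μ,σ), so the p-quantile of ln T is μ + z_p·σ.
ln(52) = 3.951 and ln(160) = 5.075; z_{0.5} = 0, z_{0.97} = 1.881.
σ = (5.075 − 3.951)/(1.881 − (0)) = 0.598.
μ = 3.951 − (0)·0.598 = 3.951.
E[T] = exp(μ + σ²/2) = exp(3.951 + 0.1786) = 62.2 ng/mL.

E[T] ≈ 62.2 ng/mL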